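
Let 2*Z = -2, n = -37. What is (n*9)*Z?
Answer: 333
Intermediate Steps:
Z = -1 (Z = (½)*(-2) = -1)
(n*9)*Z = -37*9*(-1) = -333*(-1) = 333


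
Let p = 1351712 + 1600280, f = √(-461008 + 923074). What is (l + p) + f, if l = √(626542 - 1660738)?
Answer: 2951992 + √462066 + 2*I*√258549 ≈ 2.9527e+6 + 1017.0*I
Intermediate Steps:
f = √462066 ≈ 679.75
p = 2951992
l = 2*I*√258549 (l = √(-1034196) = 2*I*√258549 ≈ 1017.0*I)
(l + p) + f = (2*I*√258549 + 2951992) + √462066 = (2951992 + 2*I*√258549) + √462066 = 2951992 + √462066 + 2*I*√258549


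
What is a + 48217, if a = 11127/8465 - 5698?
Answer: 359934462/8465 ≈ 42520.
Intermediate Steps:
a = -48222443/8465 (a = 11127*(1/8465) - 5698 = 11127/8465 - 5698 = -48222443/8465 ≈ -5696.7)
a + 48217 = -48222443/8465 + 48217 = 359934462/8465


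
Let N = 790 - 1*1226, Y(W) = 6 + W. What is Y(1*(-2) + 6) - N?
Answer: 446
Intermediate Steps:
N = -436 (N = 790 - 1226 = -436)
Y(1*(-2) + 6) - N = (6 + (1*(-2) + 6)) - 1*(-436) = (6 + (-2 + 6)) + 436 = (6 + 4) + 436 = 10 + 436 = 446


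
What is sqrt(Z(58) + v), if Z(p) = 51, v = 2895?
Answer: sqrt(2946) ≈ 54.277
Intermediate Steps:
sqrt(Z(58) + v) = sqrt(51 + 2895) = sqrt(2946)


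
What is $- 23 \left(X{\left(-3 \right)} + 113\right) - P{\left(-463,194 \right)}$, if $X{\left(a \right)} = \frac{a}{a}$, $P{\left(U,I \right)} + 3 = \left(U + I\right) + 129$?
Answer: $-2479$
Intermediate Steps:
$P{\left(U,I \right)} = 126 + I + U$ ($P{\left(U,I \right)} = -3 + \left(\left(U + I\right) + 129\right) = -3 + \left(\left(I + U\right) + 129\right) = -3 + \left(129 + I + U\right) = 126 + I + U$)
$X{\left(a \right)} = 1$
$- 23 \left(X{\left(-3 \right)} + 113\right) - P{\left(-463,194 \right)} = - 23 \left(1 + 113\right) - \left(126 + 194 - 463\right) = \left(-23\right) 114 - -143 = -2622 + 143 = -2479$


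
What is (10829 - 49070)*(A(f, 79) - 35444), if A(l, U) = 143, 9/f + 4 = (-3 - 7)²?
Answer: 1349945541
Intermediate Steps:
f = 3/32 (f = 9/(-4 + (-3 - 7)²) = 9/(-4 + (-10)²) = 9/(-4 + 100) = 9/96 = 9*(1/96) = 3/32 ≈ 0.093750)
(10829 - 49070)*(A(f, 79) - 35444) = (10829 - 49070)*(143 - 35444) = -38241*(-35301) = 1349945541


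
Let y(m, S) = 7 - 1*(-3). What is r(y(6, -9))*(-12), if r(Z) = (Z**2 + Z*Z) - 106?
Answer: -1128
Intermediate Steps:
y(m, S) = 10 (y(m, S) = 7 + 3 = 10)
r(Z) = -106 + 2*Z**2 (r(Z) = (Z**2 + Z**2) - 106 = 2*Z**2 - 106 = -106 + 2*Z**2)
r(y(6, -9))*(-12) = (-106 + 2*10**2)*(-12) = (-106 + 2*100)*(-12) = (-106 + 200)*(-12) = 94*(-12) = -1128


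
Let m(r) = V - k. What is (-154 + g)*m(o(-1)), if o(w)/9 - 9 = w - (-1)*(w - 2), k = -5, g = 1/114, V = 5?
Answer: -87775/57 ≈ -1539.9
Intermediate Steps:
g = 1/114 ≈ 0.0087719
o(w) = 63 + 18*w (o(w) = 81 + 9*(w - (-1)*(w - 2)) = 81 + 9*(w - (-1)*(-2 + w)) = 81 + 9*(w - (2 - w)) = 81 + 9*(w + (-2 + w)) = 81 + 9*(-2 + 2*w) = 81 + (-18 + 18*w) = 63 + 18*w)
m(r) = 10 (m(r) = 5 - 1*(-5) = 5 + 5 = 10)
(-154 + g)*m(o(-1)) = (-154 + 1/114)*10 = -17555/114*10 = -87775/57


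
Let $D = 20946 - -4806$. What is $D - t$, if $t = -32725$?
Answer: $58477$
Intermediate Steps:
$D = 25752$ ($D = 20946 + 4806 = 25752$)
$D - t = 25752 - -32725 = 25752 + 32725 = 58477$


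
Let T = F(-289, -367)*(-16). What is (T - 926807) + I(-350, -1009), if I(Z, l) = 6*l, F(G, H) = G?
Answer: -928237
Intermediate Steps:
T = 4624 (T = -289*(-16) = 4624)
(T - 926807) + I(-350, -1009) = (4624 - 926807) + 6*(-1009) = -922183 - 6054 = -928237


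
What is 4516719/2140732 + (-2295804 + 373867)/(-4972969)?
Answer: 26575855606595/10645793873308 ≈ 2.4964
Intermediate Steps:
4516719/2140732 + (-2295804 + 373867)/(-4972969) = 4516719*(1/2140732) - 1921937*(-1/4972969) = 4516719/2140732 + 1921937/4972969 = 26575855606595/10645793873308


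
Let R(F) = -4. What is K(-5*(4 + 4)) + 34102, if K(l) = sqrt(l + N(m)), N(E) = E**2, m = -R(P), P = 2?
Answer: 34102 + 2*I*sqrt(6) ≈ 34102.0 + 4.899*I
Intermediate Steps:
m = 4 (m = -1*(-4) = 4)
K(l) = sqrt(16 + l) (K(l) = sqrt(l + 4**2) = sqrt(l + 16) = sqrt(16 + l))
K(-5*(4 + 4)) + 34102 = sqrt(16 - 5*(4 + 4)) + 34102 = sqrt(16 - 5*8) + 34102 = sqrt(16 - 40) + 34102 = sqrt(-24) + 34102 = 2*I*sqrt(6) + 34102 = 34102 + 2*I*sqrt(6)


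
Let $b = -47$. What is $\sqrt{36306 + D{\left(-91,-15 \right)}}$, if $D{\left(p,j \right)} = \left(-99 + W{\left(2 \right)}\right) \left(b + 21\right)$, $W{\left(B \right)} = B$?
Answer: $2 \sqrt{9707} \approx 197.05$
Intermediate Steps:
$D{\left(p,j \right)} = 2522$ ($D{\left(p,j \right)} = \left(-99 + 2\right) \left(-47 + 21\right) = \left(-97\right) \left(-26\right) = 2522$)
$\sqrt{36306 + D{\left(-91,-15 \right)}} = \sqrt{36306 + 2522} = \sqrt{38828} = 2 \sqrt{9707}$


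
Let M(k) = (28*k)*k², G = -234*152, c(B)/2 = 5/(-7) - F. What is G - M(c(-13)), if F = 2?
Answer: -1523344/49 ≈ -31089.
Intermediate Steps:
c(B) = -38/7 (c(B) = 2*(5/(-7) - 1*2) = 2*(5*(-⅐) - 2) = 2*(-5/7 - 2) = 2*(-19/7) = -38/7)
G = -35568
M(k) = 28*k³
G - M(c(-13)) = -35568 - 28*(-38/7)³ = -35568 - 28*(-54872)/343 = -35568 - 1*(-219488/49) = -35568 + 219488/49 = -1523344/49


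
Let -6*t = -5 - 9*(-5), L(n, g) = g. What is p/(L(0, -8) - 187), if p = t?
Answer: 4/117 ≈ 0.034188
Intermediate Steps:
t = -20/3 (t = -(-5 - 9*(-5))/6 = -(-5 + 45)/6 = -⅙*40 = -20/3 ≈ -6.6667)
p = -20/3 ≈ -6.6667
p/(L(0, -8) - 187) = -20/3/(-8 - 187) = -20/3/(-195) = -1/195*(-20/3) = 4/117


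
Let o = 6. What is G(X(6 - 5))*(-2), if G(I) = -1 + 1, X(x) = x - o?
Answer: 0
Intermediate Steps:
X(x) = -6 + x (X(x) = x - 1*6 = x - 6 = -6 + x)
G(I) = 0
G(X(6 - 5))*(-2) = 0*(-2) = 0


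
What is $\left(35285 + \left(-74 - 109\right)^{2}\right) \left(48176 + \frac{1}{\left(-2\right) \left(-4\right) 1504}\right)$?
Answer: $\frac{19932549477971}{6016} \approx 3.3133 \cdot 10^{9}$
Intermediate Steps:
$\left(35285 + \left(-74 - 109\right)^{2}\right) \left(48176 + \frac{1}{\left(-2\right) \left(-4\right) 1504}\right) = \left(35285 + \left(-183\right)^{2}\right) \left(48176 + \frac{1}{8 \cdot 1504}\right) = \left(35285 + 33489\right) \left(48176 + \frac{1}{12032}\right) = 68774 \left(48176 + \frac{1}{12032}\right) = 68774 \cdot \frac{579653633}{12032} = \frac{19932549477971}{6016}$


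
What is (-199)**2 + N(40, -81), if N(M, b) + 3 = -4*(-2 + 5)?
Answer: 39586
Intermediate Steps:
N(M, b) = -15 (N(M, b) = -3 - 4*(-2 + 5) = -3 - 4*3 = -3 - 12 = -15)
(-199)**2 + N(40, -81) = (-199)**2 - 15 = 39601 - 15 = 39586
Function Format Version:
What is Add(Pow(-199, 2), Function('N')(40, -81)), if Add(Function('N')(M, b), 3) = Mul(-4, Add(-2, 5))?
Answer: 39586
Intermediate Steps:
Function('N')(M, b) = -15 (Function('N')(M, b) = Add(-3, Mul(-4, Add(-2, 5))) = Add(-3, Mul(-4, 3)) = Add(-3, -12) = -15)
Add(Pow(-199, 2), Function('N')(40, -81)) = Add(Pow(-199, 2), -15) = Add(39601, -15) = 39586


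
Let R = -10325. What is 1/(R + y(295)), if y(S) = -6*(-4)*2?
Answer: -1/10277 ≈ -9.7305e-5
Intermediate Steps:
y(S) = 48 (y(S) = 24*2 = 48)
1/(R + y(295)) = 1/(-10325 + 48) = 1/(-10277) = -1/10277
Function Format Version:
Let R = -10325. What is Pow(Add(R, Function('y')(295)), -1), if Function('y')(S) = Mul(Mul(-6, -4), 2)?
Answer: Rational(-1, 10277) ≈ -9.7305e-5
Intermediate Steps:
Function('y')(S) = 48 (Function('y')(S) = Mul(24, 2) = 48)
Pow(Add(R, Function('y')(295)), -1) = Pow(Add(-10325, 48), -1) = Pow(-10277, -1) = Rational(-1, 10277)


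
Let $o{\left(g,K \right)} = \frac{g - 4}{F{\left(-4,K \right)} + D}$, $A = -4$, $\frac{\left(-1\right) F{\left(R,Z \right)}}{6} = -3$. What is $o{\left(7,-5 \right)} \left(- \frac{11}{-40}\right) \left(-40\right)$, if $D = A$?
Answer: $- \frac{33}{14} \approx -2.3571$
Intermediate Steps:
$F{\left(R,Z \right)} = 18$ ($F{\left(R,Z \right)} = \left(-6\right) \left(-3\right) = 18$)
$D = -4$
$o{\left(g,K \right)} = - \frac{2}{7} + \frac{g}{14}$ ($o{\left(g,K \right)} = \frac{g - 4}{18 - 4} = \frac{-4 + g}{14} = \left(-4 + g\right) \frac{1}{14} = - \frac{2}{7} + \frac{g}{14}$)
$o{\left(7,-5 \right)} \left(- \frac{11}{-40}\right) \left(-40\right) = \left(- \frac{2}{7} + \frac{1}{14} \cdot 7\right) \left(- \frac{11}{-40}\right) \left(-40\right) = \left(- \frac{2}{7} + \frac{1}{2}\right) \left(\left(-11\right) \left(- \frac{1}{40}\right)\right) \left(-40\right) = \frac{3}{14} \cdot \frac{11}{40} \left(-40\right) = \frac{33}{560} \left(-40\right) = - \frac{33}{14}$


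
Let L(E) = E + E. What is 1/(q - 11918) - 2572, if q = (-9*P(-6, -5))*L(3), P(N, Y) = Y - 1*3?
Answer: -29541993/11486 ≈ -2572.0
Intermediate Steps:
P(N, Y) = -3 + Y (P(N, Y) = Y - 3 = -3 + Y)
L(E) = 2*E
q = 432 (q = (-9*(-3 - 5))*(2*3) = -9*(-8)*6 = 72*6 = 432)
1/(q - 11918) - 2572 = 1/(432 - 11918) - 2572 = 1/(-11486) - 2572 = -1/11486 - 2572 = -29541993/11486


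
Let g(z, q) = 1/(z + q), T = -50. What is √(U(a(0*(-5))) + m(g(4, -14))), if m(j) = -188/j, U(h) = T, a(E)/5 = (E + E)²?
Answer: √1830 ≈ 42.779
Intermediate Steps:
a(E) = 20*E² (a(E) = 5*(E + E)² = 5*(2*E)² = 5*(4*E²) = 20*E²)
g(z, q) = 1/(q + z)
U(h) = -50
√(U(a(0*(-5))) + m(g(4, -14))) = √(-50 - 188/(1/(-14 + 4))) = √(-50 - 188/(1/(-10))) = √(-50 - 188/(-⅒)) = √(-50 - 188*(-10)) = √(-50 + 1880) = √1830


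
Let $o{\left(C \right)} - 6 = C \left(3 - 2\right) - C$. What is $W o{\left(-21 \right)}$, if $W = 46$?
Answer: $276$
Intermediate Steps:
$o{\left(C \right)} = 6$ ($o{\left(C \right)} = 6 - \left(C - C \left(3 - 2\right)\right) = 6 - \left(C - C 1\right) = 6 + \left(C - C\right) = 6 + 0 = 6$)
$W o{\left(-21 \right)} = 46 \cdot 6 = 276$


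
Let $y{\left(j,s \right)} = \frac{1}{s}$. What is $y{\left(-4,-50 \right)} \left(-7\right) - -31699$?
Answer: $\frac{1584957}{50} \approx 31699.0$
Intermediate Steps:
$y{\left(-4,-50 \right)} \left(-7\right) - -31699 = \frac{1}{-50} \left(-7\right) - -31699 = \left(- \frac{1}{50}\right) \left(-7\right) + 31699 = \frac{7}{50} + 31699 = \frac{1584957}{50}$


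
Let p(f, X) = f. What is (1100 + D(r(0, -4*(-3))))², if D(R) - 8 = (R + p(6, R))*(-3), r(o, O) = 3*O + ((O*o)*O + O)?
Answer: 894916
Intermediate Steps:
r(o, O) = 4*O + o*O² (r(o, O) = 3*O + (o*O² + O) = 3*O + (O + o*O²) = 4*O + o*O²)
D(R) = -10 - 3*R (D(R) = 8 + (R + 6)*(-3) = 8 + (6 + R)*(-3) = 8 + (-18 - 3*R) = -10 - 3*R)
(1100 + D(r(0, -4*(-3))))² = (1100 + (-10 - 3*(-4*(-3))*(4 - 4*(-3)*0)))² = (1100 + (-10 - 36*(4 + 12*0)))² = (1100 + (-10 - 36*(4 + 0)))² = (1100 + (-10 - 36*4))² = (1100 + (-10 - 3*48))² = (1100 + (-10 - 144))² = (1100 - 154)² = 946² = 894916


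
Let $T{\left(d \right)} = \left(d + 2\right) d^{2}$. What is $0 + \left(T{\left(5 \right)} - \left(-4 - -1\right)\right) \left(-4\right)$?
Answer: $-712$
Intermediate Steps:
$T{\left(d \right)} = d^{2} \left(2 + d\right)$ ($T{\left(d \right)} = \left(2 + d\right) d^{2} = d^{2} \left(2 + d\right)$)
$0 + \left(T{\left(5 \right)} - \left(-4 - -1\right)\right) \left(-4\right) = 0 + \left(5^{2} \left(2 + 5\right) - \left(-4 - -1\right)\right) \left(-4\right) = 0 + \left(25 \cdot 7 - \left(-4 + 1\right)\right) \left(-4\right) = 0 + \left(175 - -3\right) \left(-4\right) = 0 + \left(175 + 3\right) \left(-4\right) = 0 + 178 \left(-4\right) = 0 - 712 = -712$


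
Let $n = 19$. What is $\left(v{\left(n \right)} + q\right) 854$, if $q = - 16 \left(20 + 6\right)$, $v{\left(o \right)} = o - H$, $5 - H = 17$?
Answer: $-328790$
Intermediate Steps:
$H = -12$ ($H = 5 - 17 = -12$)
$v{\left(o \right)} = 12 + o$ ($v{\left(o \right)} = o - -12 = o + 12 = 12 + o$)
$q = -416$ ($q = \left(-16\right) 26 = -416$)
$\left(v{\left(n \right)} + q\right) 854 = \left(\left(12 + 19\right) - 416\right) 854 = \left(31 - 416\right) 854 = \left(-385\right) 854 = -328790$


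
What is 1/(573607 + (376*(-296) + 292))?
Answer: 1/462603 ≈ 2.1617e-6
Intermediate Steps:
1/(573607 + (376*(-296) + 292)) = 1/(573607 + (-111296 + 292)) = 1/(573607 - 111004) = 1/462603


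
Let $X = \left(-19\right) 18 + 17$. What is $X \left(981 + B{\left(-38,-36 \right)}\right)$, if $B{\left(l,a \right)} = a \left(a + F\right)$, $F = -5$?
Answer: $-798525$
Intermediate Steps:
$B{\left(l,a \right)} = a \left(-5 + a\right)$ ($B{\left(l,a \right)} = a \left(a - 5\right) = a \left(-5 + a\right)$)
$X = -325$ ($X = -342 + 17 = -325$)
$X \left(981 + B{\left(-38,-36 \right)}\right) = - 325 \left(981 - 36 \left(-5 - 36\right)\right) = - 325 \left(981 - -1476\right) = - 325 \left(981 + 1476\right) = \left(-325\right) 2457 = -798525$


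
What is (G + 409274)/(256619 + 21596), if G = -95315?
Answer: 313959/278215 ≈ 1.1285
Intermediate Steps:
(G + 409274)/(256619 + 21596) = (-95315 + 409274)/(256619 + 21596) = 313959/278215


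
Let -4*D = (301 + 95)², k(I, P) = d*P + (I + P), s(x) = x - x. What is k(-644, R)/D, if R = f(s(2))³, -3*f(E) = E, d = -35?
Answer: 161/9801 ≈ 0.016427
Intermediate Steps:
s(x) = 0
f(E) = -E/3
R = 0 (R = (-⅓*0)³ = 0³ = 0)
k(I, P) = I - 34*P (k(I, P) = -35*P + (I + P) = I - 34*P)
D = -39204 (D = -(301 + 95)²/4 = -¼*396² = -¼*156816 = -39204)
k(-644, R)/D = (-644 - 34*0)/(-39204) = (-644 + 0)*(-1/39204) = -644*(-1/39204) = 161/9801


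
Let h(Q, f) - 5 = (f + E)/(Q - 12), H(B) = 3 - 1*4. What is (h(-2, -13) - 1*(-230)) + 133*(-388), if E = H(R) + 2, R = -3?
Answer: -359577/7 ≈ -51368.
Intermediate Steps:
H(B) = -1 (H(B) = 3 - 4 = -1)
E = 1 (E = -1 + 2 = 1)
h(Q, f) = 5 + (1 + f)/(-12 + Q) (h(Q, f) = 5 + (f + 1)/(Q - 12) = 5 + (1 + f)/(-12 + Q))
(h(-2, -13) - 1*(-230)) + 133*(-388) = ((-59 - 13 + 5*(-2))/(-12 - 2) - 1*(-230)) + 133*(-388) = ((-59 - 13 - 10)/(-14) + 230) - 51604 = (-1/14*(-82) + 230) - 51604 = (41/7 + 230) - 51604 = 1651/7 - 51604 = -359577/7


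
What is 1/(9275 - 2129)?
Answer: 1/7146 ≈ 0.00013994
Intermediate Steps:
1/(9275 - 2129) = 1/7146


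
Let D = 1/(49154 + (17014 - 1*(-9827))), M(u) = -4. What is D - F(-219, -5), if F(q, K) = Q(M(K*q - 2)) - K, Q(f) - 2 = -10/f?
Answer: -1443903/151990 ≈ -9.5000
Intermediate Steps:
Q(f) = 2 - 10/f
F(q, K) = 9/2 - K (F(q, K) = (2 - 10/(-4)) - K = (2 - 10*(-1/4)) - K = (2 + 5/2) - K = 9/2 - K)
D = 1/75995 (D = 1/(49154 + (17014 + 9827)) = 1/(49154 + 26841) = 1/75995 ≈ 1.3159e-5)
D - F(-219, -5) = 1/75995 - (9/2 - 1*(-5)) = 1/75995 - (9/2 + 5) = 1/75995 - 1*19/2 = 1/75995 - 19/2 = -1443903/151990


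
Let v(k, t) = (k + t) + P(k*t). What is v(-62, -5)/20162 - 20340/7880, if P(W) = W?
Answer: -5102253/1985957 ≈ -2.5692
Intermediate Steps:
v(k, t) = k + t + k*t (v(k, t) = (k + t) + k*t = k + t + k*t)
v(-62, -5)/20162 - 20340/7880 = (-62 - 5 - 62*(-5))/20162 - 20340/7880 = (-62 - 5 + 310)*(1/20162) - 20340*1/7880 = 243*(1/20162) - 1017/394 = 243/20162 - 1017/394 = -5102253/1985957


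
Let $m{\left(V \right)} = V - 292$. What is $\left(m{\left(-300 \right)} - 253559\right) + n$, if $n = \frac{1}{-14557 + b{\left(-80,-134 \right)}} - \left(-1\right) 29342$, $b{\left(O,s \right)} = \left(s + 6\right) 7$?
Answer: $- \frac{3473973478}{15453} \approx -2.2481 \cdot 10^{5}$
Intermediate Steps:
$b{\left(O,s \right)} = 42 + 7 s$ ($b{\left(O,s \right)} = \left(6 + s\right) 7 = 42 + 7 s$)
$m{\left(V \right)} = -292 + V$ ($m{\left(V \right)} = V - 292 = -292 + V$)
$n = \frac{453421925}{15453}$ ($n = \frac{1}{-14557 + \left(42 + 7 \left(-134\right)\right)} - \left(-1\right) 29342 = \frac{1}{-14557 + \left(42 - 938\right)} - -29342 = \frac{1}{-14557 - 896} + 29342 = \frac{1}{-15453} + 29342 = - \frac{1}{15453} + 29342 = \frac{453421925}{15453} \approx 29342.0$)
$\left(m{\left(-300 \right)} - 253559\right) + n = \left(\left(-292 - 300\right) - 253559\right) + \frac{453421925}{15453} = \left(-592 - 253559\right) + \frac{453421925}{15453} = -254151 + \frac{453421925}{15453} = - \frac{3473973478}{15453}$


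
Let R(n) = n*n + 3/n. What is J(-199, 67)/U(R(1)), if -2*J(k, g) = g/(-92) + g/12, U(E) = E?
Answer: -335/552 ≈ -0.60688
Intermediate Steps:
R(n) = n² + 3/n
J(k, g) = -5*g/138 (J(k, g) = -(g/(-92) + g/12)/2 = -(g*(-1/92) + g*(1/12))/2 = -(-g/92 + g/12)/2 = -5*g/138)
J(-199, 67)/U(R(1)) = (-5/138*67)/(((3 + 1³)/1)) = -335/(138*(3 + 1)) = -335/(138*(1*4)) = -335/138/4 = -335/138*¼ = -335/552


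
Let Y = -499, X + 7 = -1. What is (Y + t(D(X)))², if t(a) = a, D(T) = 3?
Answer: 246016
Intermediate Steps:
X = -8 (X = -7 - 1 = -8)
(Y + t(D(X)))² = (-499 + 3)² = (-496)² = 246016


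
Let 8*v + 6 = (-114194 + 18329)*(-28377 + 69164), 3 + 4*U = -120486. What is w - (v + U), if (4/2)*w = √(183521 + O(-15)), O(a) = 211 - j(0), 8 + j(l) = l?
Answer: 3910286739/8 + √45935 ≈ 4.8879e+8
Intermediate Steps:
U = -120489/4 (U = -¾ + (¼)*(-120486) = -¾ - 60243/2 = -120489/4 ≈ -30122.)
j(l) = -8 + l
v = -3910045761/8 (v = -¾ + ((-114194 + 18329)*(-28377 + 69164))/8 = -¾ + (-95865*40787)/8 = -¾ + (⅛)*(-3910045755) = -¾ - 3910045755/8 = -3910045761/8 ≈ -4.8876e+8)
O(a) = 219 (O(a) = 211 - (-8 + 0) = 211 - 1*(-8) = 211 + 8 = 219)
w = √45935 (w = √(183521 + 219)/2 = √183740/2 = (2*√45935)/2 = √45935 ≈ 214.32)
w - (v + U) = √45935 - (-3910045761/8 - 120489/4) = √45935 - 1*(-3910286739/8) = √45935 + 3910286739/8 = 3910286739/8 + √45935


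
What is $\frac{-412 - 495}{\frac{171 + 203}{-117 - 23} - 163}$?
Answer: $\frac{63490}{11597} \approx 5.4747$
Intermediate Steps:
$\frac{-412 - 495}{\frac{171 + 203}{-117 - 23} - 163} = - \frac{907}{\frac{374}{-140} - 163} = - \frac{907}{374 \left(- \frac{1}{140}\right) - 163} = - \frac{907}{- \frac{187}{70} - 163} = - \frac{907}{- \frac{11597}{70}} = \left(-907\right) \left(- \frac{70}{11597}\right) = \frac{63490}{11597}$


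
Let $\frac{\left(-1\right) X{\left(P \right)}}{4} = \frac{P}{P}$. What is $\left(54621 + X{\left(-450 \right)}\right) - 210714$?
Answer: $-156097$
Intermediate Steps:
$X{\left(P \right)} = -4$ ($X{\left(P \right)} = - 4 \frac{P}{P} = \left(-4\right) 1 = -4$)
$\left(54621 + X{\left(-450 \right)}\right) - 210714 = \left(54621 - 4\right) - 210714 = 54617 - 210714 = -156097$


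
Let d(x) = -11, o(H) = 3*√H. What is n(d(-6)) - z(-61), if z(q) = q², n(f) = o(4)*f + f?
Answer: -3798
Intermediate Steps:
n(f) = 7*f (n(f) = (3*√4)*f + f = (3*2)*f + f = 6*f + f = 7*f)
n(d(-6)) - z(-61) = 7*(-11) - 1*(-61)² = -77 - 1*3721 = -77 - 3721 = -3798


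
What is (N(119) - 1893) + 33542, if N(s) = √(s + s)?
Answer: 31649 + √238 ≈ 31664.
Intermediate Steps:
N(s) = √2*√s (N(s) = √(2*s) = √2*√s)
(N(119) - 1893) + 33542 = (√2*√119 - 1893) + 33542 = (√238 - 1893) + 33542 = (-1893 + √238) + 33542 = 31649 + √238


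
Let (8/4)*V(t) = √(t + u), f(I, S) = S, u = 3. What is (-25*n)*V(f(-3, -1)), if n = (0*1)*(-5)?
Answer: 0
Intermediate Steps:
n = 0 (n = 0*(-5) = 0)
V(t) = √(3 + t)/2 (V(t) = √(t + 3)/2 = √(3 + t)/2)
(-25*n)*V(f(-3, -1)) = (-25*0)*(√(3 - 1)/2) = 0*(√2/2) = 0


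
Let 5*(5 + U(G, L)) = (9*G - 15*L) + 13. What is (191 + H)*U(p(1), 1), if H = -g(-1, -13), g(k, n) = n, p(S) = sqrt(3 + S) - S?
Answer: -3672/5 ≈ -734.40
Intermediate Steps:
U(G, L) = -12/5 - 3*L + 9*G/5 (U(G, L) = -5 + ((9*G - 15*L) + 13)/5 = -5 + ((-15*L + 9*G) + 13)/5 = -5 + (13 - 15*L + 9*G)/5 = -5 + (13/5 - 3*L + 9*G/5) = -12/5 - 3*L + 9*G/5)
H = 13 (H = -1*(-13) = 13)
(191 + H)*U(p(1), 1) = (191 + 13)*(-12/5 - 3*1 + 9*(sqrt(3 + 1) - 1*1)/5) = 204*(-12/5 - 3 + 9*(sqrt(4) - 1)/5) = 204*(-12/5 - 3 + 9*(2 - 1)/5) = 204*(-12/5 - 3 + (9/5)*1) = 204*(-12/5 - 3 + 9/5) = 204*(-18/5) = -3672/5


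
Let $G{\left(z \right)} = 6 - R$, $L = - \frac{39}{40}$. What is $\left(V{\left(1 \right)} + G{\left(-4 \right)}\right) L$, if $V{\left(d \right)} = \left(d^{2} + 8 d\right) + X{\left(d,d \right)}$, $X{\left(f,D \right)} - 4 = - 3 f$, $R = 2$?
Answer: $- \frac{273}{20} \approx -13.65$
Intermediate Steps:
$X{\left(f,D \right)} = 4 - 3 f$
$L = - \frac{39}{40}$ ($L = \left(-39\right) \frac{1}{40} = - \frac{39}{40} \approx -0.975$)
$G{\left(z \right)} = 4$ ($G{\left(z \right)} = 6 - 2 = 4$)
$V{\left(d \right)} = 4 + d^{2} + 5 d$ ($V{\left(d \right)} = \left(d^{2} + 8 d\right) - \left(-4 + 3 d\right) = 4 + d^{2} + 5 d$)
$\left(V{\left(1 \right)} + G{\left(-4 \right)}\right) L = \left(\left(4 + 1^{2} + 5 \cdot 1\right) + 4\right) \left(- \frac{39}{40}\right) = \left(\left(4 + 1 + 5\right) + 4\right) \left(- \frac{39}{40}\right) = \left(10 + 4\right) \left(- \frac{39}{40}\right) = 14 \left(- \frac{39}{40}\right) = - \frac{273}{20}$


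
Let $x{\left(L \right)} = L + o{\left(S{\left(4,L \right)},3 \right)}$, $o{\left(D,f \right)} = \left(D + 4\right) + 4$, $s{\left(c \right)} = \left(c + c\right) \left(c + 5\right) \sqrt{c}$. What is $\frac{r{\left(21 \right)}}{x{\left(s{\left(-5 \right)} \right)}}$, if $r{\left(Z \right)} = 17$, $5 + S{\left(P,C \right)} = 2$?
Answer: $\frac{17}{5} \approx 3.4$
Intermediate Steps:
$S{\left(P,C \right)} = -3$ ($S{\left(P,C \right)} = -5 + 2 = -3$)
$s{\left(c \right)} = 2 c^{\frac{3}{2}} \left(5 + c\right)$ ($s{\left(c \right)} = 2 c \left(5 + c\right) \sqrt{c} = 2 c^{\frac{3}{2}} \left(5 + c\right)$)
$o{\left(D,f \right)} = 8 + D$ ($o{\left(D,f \right)} = \left(4 + D\right) + 4 = 8 + D$)
$x{\left(L \right)} = 5 + L$ ($x{\left(L \right)} = L + \left(8 - 3\right) = L + 5 = 5 + L$)
$\frac{r{\left(21 \right)}}{x{\left(s{\left(-5 \right)} \right)}} = \frac{17}{5 + 2 \left(-5\right)^{\frac{3}{2}} \left(5 - 5\right)} = \frac{17}{5 + 2 \left(- 5 i \sqrt{5}\right) 0} = \frac{17}{5 + 0} = \frac{17}{5}$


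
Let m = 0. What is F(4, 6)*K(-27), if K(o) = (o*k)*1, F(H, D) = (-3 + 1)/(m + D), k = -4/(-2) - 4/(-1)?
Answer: 54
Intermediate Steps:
k = 6 (k = -4*(-½) - 4*(-1) = 2 + 4 = 6)
F(H, D) = -2/D (F(H, D) = (-3 + 1)/(0 + D) = -2/D)
K(o) = 6*o (K(o) = (o*6)*1 = (6*o)*1 = 6*o)
F(4, 6)*K(-27) = (-2/6)*(6*(-27)) = -2*⅙*(-162) = -⅓*(-162) = 54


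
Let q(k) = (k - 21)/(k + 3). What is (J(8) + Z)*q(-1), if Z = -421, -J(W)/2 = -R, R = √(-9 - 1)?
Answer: 4631 - 22*I*√10 ≈ 4631.0 - 69.57*I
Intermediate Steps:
R = I*√10 (R = √(-10) = I*√10 ≈ 3.1623*I)
J(W) = 2*I*√10 (J(W) = -(-2)*I*√10 = 2*I*√10)
q(k) = (-21 + k)/(3 + k)
(J(8) + Z)*q(-1) = (2*I*√10 - 421)*((-21 - 1)/(3 - 1)) = (-421 + 2*I*√10)*(-22/2) = (-421 + 2*I*√10)*((½)*(-22)) = (-421 + 2*I*√10)*(-11) = 4631 - 22*I*√10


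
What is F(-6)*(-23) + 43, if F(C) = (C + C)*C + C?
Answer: -1475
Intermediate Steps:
F(C) = C + 2*C² (F(C) = (2*C)*C + C = 2*C² + C = C + 2*C²)
F(-6)*(-23) + 43 = -6*(1 + 2*(-6))*(-23) + 43 = -6*(1 - 12)*(-23) + 43 = -6*(-11)*(-23) + 43 = 66*(-23) + 43 = -1518 + 43 = -1475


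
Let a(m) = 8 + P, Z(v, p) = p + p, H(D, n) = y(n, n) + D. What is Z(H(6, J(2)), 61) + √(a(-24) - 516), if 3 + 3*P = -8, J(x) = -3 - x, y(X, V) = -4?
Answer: 122 + I*√4605/3 ≈ 122.0 + 22.62*I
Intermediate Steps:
H(D, n) = -4 + D
Z(v, p) = 2*p
P = -11/3 (P = -1 + (⅓)*(-8) = -1 - 8/3 = -11/3 ≈ -3.6667)
a(m) = 13/3 (a(m) = 8 - 11/3 = 13/3)
Z(H(6, J(2)), 61) + √(a(-24) - 516) = 2*61 + √(13/3 - 516) = 122 + √(-1535/3) = 122 + I*√4605/3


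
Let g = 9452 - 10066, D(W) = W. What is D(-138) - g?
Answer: 476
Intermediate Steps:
g = -614
D(-138) - g = -138 - 1*(-614) = -138 + 614 = 476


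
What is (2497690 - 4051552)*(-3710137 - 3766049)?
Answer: 11616961330332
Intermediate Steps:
(2497690 - 4051552)*(-3710137 - 3766049) = -1553862*(-7476186) = 11616961330332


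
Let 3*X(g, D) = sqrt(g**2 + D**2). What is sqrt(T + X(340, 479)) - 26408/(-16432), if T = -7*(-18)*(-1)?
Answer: 3301/2054 + sqrt(-1134 + 3*sqrt(345041))/3 ≈ 9.9618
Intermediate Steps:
X(g, D) = sqrt(D**2 + g**2)/3 (X(g, D) = sqrt(g**2 + D**2)/3 = sqrt(D**2 + g**2)/3)
T = -126 (T = 126*(-1) = -126)
sqrt(T + X(340, 479)) - 26408/(-16432) = sqrt(-126 + sqrt(479**2 + 340**2)/3) - 26408/(-16432) = sqrt(-126 + sqrt(229441 + 115600)/3) - 26408*(-1/16432) = sqrt(-126 + sqrt(345041)/3) + 3301/2054 = 3301/2054 + sqrt(-126 + sqrt(345041)/3)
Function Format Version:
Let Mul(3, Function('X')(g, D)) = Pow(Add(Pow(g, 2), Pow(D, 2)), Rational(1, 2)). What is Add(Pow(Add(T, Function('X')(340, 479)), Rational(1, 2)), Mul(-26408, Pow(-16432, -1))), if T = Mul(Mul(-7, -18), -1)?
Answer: Add(Rational(3301, 2054), Mul(Rational(1, 3), Pow(Add(-1134, Mul(3, Pow(345041, Rational(1, 2)))), Rational(1, 2)))) ≈ 9.9618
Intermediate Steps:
Function('X')(g, D) = Mul(Rational(1, 3), Pow(Add(Pow(D, 2), Pow(g, 2)), Rational(1, 2))) (Function('X')(g, D) = Mul(Rational(1, 3), Pow(Add(Pow(g, 2), Pow(D, 2)), Rational(1, 2))) = Mul(Rational(1, 3), Pow(Add(Pow(D, 2), Pow(g, 2)), Rational(1, 2))))
T = -126 (T = Mul(126, -1) = -126)
Add(Pow(Add(T, Function('X')(340, 479)), Rational(1, 2)), Mul(-26408, Pow(-16432, -1))) = Add(Pow(Add(-126, Mul(Rational(1, 3), Pow(Add(Pow(479, 2), Pow(340, 2)), Rational(1, 2)))), Rational(1, 2)), Mul(-26408, Pow(-16432, -1))) = Add(Pow(Add(-126, Mul(Rational(1, 3), Pow(Add(229441, 115600), Rational(1, 2)))), Rational(1, 2)), Mul(-26408, Rational(-1, 16432))) = Add(Pow(Add(-126, Mul(Rational(1, 3), Pow(345041, Rational(1, 2)))), Rational(1, 2)), Rational(3301, 2054)) = Add(Rational(3301, 2054), Pow(Add(-126, Mul(Rational(1, 3), Pow(345041, Rational(1, 2)))), Rational(1, 2)))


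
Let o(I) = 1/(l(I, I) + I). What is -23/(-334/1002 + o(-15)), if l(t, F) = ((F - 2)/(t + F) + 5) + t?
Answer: 50577/823 ≈ 61.454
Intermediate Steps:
l(t, F) = 5 + t + (-2 + F)/(F + t) (l(t, F) = ((-2 + F)/(F + t) + 5) + t = (5 + (-2 + F)/(F + t)) + t = 5 + t + (-2 + F)/(F + t))
o(I) = 1/(I + (-2 + 2*I² + 11*I)/(2*I)) (o(I) = 1/((-2 + I² + 5*I + 6*I + I*I)/(I + I) + I) = 1/((-2 + I² + 5*I + 6*I + I²)/((2*I)) + I) = 1/((1/(2*I))*(-2 + 2*I² + 11*I) + I) = 1/((-2 + 2*I² + 11*I)/(2*I) + I) = 1/(I + (-2 + 2*I² + 11*I)/(2*I)))
-23/(-334/1002 + o(-15)) = -23/(-334/1002 + 2*(-15)/(-2 + 4*(-15)² + 11*(-15))) = -23/(-334*1/1002 + 2*(-15)/(-2 + 4*225 - 165)) = -23/(-⅓ + 2*(-15)/(-2 + 900 - 165)) = -23/(-⅓ + 2*(-15)/733) = -23/(-⅓ + 2*(-15)*(1/733)) = -23/(-⅓ - 30/733) = -23/(-823/2199) = -23*(-2199)/823 = -1*(-50577/823) = 50577/823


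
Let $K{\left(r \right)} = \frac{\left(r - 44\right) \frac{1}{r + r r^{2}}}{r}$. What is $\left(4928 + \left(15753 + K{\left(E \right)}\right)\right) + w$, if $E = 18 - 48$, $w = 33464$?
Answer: $\frac{21953090213}{405450} \approx 54145.0$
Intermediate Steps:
$E = -30$
$K{\left(r \right)} = \frac{-44 + r}{r \left(r + r^{3}\right)}$ ($K{\left(r \right)} = \frac{\left(-44 + r\right) \frac{1}{r + r^{3}}}{r} = \frac{\frac{1}{r + r^{3}} \left(-44 + r\right)}{r} = \frac{-44 + r}{r \left(r + r^{3}\right)}$)
$\left(4928 + \left(15753 + K{\left(E \right)}\right)\right) + w = \left(4928 + \left(15753 + \frac{-44 - 30}{\left(-30\right)^{2} + \left(-30\right)^{4}}\right)\right) + 33464 = \left(4928 + \left(15753 + \frac{1}{900 + 810000} \left(-74\right)\right)\right) + 33464 = \left(4928 + \left(15753 + \frac{1}{810900} \left(-74\right)\right)\right) + 33464 = \left(4928 + \left(15753 - \frac{37}{405450}\right)\right) + 33464 = \left(4928 + \frac{6387053813}{405450}\right) + 33464 = \frac{8385111413}{405450} + 33464 = \frac{21953090213}{405450}$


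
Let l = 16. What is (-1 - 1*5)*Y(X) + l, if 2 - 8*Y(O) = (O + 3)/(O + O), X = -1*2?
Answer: 229/16 ≈ 14.313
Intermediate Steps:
X = -2
Y(O) = ¼ - (3 + O)/(16*O) (Y(O) = ¼ - (O + 3)/(8*(O + O)) = ¼ - (3 + O)/(8*(2*O)) = ¼ - (3 + O)*1/(2*O)/8 = ¼ - (3 + O)/(16*O))
(-1 - 1*5)*Y(X) + l = (-1 - 1*5)*((3/16)*(-1 - 2)/(-2)) + 16 = (-1 - 5)*((3/16)*(-½)*(-3)) + 16 = -6*9/32 + 16 = -27/16 + 16 = 229/16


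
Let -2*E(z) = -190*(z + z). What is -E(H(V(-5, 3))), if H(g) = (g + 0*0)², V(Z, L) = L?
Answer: -1710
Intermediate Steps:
H(g) = g² (H(g) = (g + 0)² = g²)
E(z) = 190*z (E(z) = -(-95)*(z + z) = -(-95)*2*z = -(-190)*z = 190*z)
-E(H(V(-5, 3))) = -190*3² = -190*9 = -1*1710 = -1710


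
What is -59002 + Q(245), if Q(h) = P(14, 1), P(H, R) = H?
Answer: -58988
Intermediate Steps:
Q(h) = 14
-59002 + Q(245) = -59002 + 14 = -58988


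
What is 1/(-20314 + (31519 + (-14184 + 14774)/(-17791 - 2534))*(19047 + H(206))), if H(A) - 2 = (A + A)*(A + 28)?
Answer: 4065/14792801328559 ≈ 2.7480e-10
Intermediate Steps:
H(A) = 2 + 2*A*(28 + A) (H(A) = 2 + (A + A)*(A + 28) = 2 + (2*A)*(28 + A) = 2 + 2*A*(28 + A))
1/(-20314 + (31519 + (-14184 + 14774)/(-17791 - 2534))*(19047 + H(206))) = 1/(-20314 + (31519 + (-14184 + 14774)/(-17791 - 2534))*(19047 + (2 + 2*206**2 + 56*206))) = 1/(-20314 + (31519 + 590/(-20325))*(19047 + (2 + 2*42436 + 11536))) = 1/(-20314 + (31519 + 590*(-1/20325))*(19047 + (2 + 84872 + 11536))) = 1/(-20314 + (31519 - 118/4065)*(19047 + 96410)) = 1/(-20314 + (128124617/4065)*115457) = 1/(-20314 + 14792883904969/4065) = 1/(14792801328559/4065) = 4065/14792801328559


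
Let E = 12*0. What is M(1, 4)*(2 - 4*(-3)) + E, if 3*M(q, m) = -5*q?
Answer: -70/3 ≈ -23.333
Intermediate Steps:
E = 0
M(q, m) = -5*q/3 (M(q, m) = (-5*q)/3 = -5*q/3)
M(1, 4)*(2 - 4*(-3)) + E = (-5/3*1)*(2 - 4*(-3)) + 0 = -5*(2 + 12)/3 + 0 = -5/3*14 + 0 = -70/3 + 0 = -70/3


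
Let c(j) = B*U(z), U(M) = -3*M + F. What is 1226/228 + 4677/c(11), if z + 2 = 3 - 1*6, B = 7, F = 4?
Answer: 32353/798 ≈ 40.543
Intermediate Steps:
z = -5 (z = -2 + (3 - 1*6) = -2 + (3 - 6) = -2 - 3 = -5)
U(M) = 4 - 3*M (U(M) = -3*M + 4 = 4 - 3*M)
c(j) = 133 (c(j) = 7*(4 - 3*(-5)) = 7*(4 + 15) = 7*19 = 133)
1226/228 + 4677/c(11) = 1226/228 + 4677/133 = 1226*(1/228) + 4677*(1/133) = 613/114 + 4677/133 = 32353/798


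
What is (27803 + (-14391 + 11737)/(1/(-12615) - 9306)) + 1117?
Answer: 3395102403930/117395191 ≈ 28920.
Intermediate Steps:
(27803 + (-14391 + 11737)/(1/(-12615) - 9306)) + 1117 = (27803 - 2654/(-1/12615 - 9306)) + 1117 = (27803 - 2654/(-117395191/12615)) + 1117 = (27803 - 2654*(-12615/117395191)) + 1117 = (27803 + 33480210/117395191) + 1117 = 3263971975583/117395191 + 1117 = 3395102403930/117395191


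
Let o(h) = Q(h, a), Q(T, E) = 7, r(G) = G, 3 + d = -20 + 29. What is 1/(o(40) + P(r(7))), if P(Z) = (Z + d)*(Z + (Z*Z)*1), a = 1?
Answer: 1/735 ≈ 0.0013605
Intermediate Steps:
d = 6 (d = -3 + (-20 + 29) = -3 + 9 = 6)
o(h) = 7
P(Z) = (6 + Z)*(Z + Z²) (P(Z) = (Z + 6)*(Z + (Z*Z)*1) = (6 + Z)*(Z + Z²*1) = (6 + Z)*(Z + Z²))
1/(o(40) + P(r(7))) = 1/(7 + 7*(6 + 7² + 7*7)) = 1/(7 + 7*(6 + 49 + 49)) = 1/(7 + 7*104) = 1/(7 + 728) = 1/735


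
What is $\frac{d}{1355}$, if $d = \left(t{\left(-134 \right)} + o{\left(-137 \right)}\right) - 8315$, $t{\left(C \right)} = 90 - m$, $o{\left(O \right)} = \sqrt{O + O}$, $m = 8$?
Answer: $- \frac{8233}{1355} + \frac{i \sqrt{274}}{1355} \approx -6.076 + 0.012216 i$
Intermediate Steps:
$o{\left(O \right)} = \sqrt{2} \sqrt{O}$ ($o{\left(O \right)} = \sqrt{2 O} = \sqrt{2} \sqrt{O}$)
$t{\left(C \right)} = 82$ ($t{\left(C \right)} = 90 - 8 = 82$)
$d = -8233 + i \sqrt{274}$ ($d = \left(82 + \sqrt{2} \sqrt{-137}\right) - 8315 = \left(82 + \sqrt{2} i \sqrt{137}\right) - 8315 = \left(82 + i \sqrt{274}\right) - 8315 = -8233 + i \sqrt{274} \approx -8233.0 + 16.553 i$)
$\frac{d}{1355} = \frac{-8233 + i \sqrt{274}}{1355} = \left(-8233 + i \sqrt{274}\right) \frac{1}{1355} = - \frac{8233}{1355} + \frac{i \sqrt{274}}{1355}$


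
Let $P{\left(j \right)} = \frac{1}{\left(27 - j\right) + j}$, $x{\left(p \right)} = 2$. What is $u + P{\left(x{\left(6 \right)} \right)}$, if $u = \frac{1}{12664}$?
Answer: $\frac{12691}{341928} \approx 0.037116$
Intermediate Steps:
$P{\left(j \right)} = \frac{1}{27}$
$u = \frac{1}{12664} \approx 7.8964 \cdot 10^{-5}$
$u + P{\left(x{\left(6 \right)} \right)} = \frac{1}{12664} + \frac{1}{27} = \frac{12691}{341928}$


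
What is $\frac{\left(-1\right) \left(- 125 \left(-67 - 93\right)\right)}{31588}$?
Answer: $- \frac{5000}{7897} \approx -0.63315$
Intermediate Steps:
$\frac{\left(-1\right) \left(- 125 \left(-67 - 93\right)\right)}{31588} = - \left(-125\right) \left(-160\right) \frac{1}{31588} = \left(-1\right) 20000 \cdot \frac{1}{31588} = \left(-20000\right) \frac{1}{31588} = - \frac{5000}{7897}$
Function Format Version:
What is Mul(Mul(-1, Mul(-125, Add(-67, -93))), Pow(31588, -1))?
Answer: Rational(-5000, 7897) ≈ -0.63315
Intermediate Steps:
Mul(Mul(-1, Mul(-125, Add(-67, -93))), Pow(31588, -1)) = Mul(Mul(-1, Mul(-125, -160)), Rational(1, 31588)) = Mul(Mul(-1, 20000), Rational(1, 31588)) = Mul(-20000, Rational(1, 31588)) = Rational(-5000, 7897)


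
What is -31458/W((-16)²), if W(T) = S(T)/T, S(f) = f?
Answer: -31458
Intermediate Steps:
W(T) = 1 (W(T) = T/T = 1)
-31458/W((-16)²) = -31458/1 = -31458*1 = -31458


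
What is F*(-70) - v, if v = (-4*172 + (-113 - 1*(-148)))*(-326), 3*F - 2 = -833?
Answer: -193488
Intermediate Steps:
F = -277 (F = 2/3 + (1/3)*(-833) = 2/3 - 833/3 = -277)
v = 212878 (v = (-688 + (-113 + 148))*(-326) = (-688 + 35)*(-326) = -653*(-326) = 212878)
F*(-70) - v = -277*(-70) - 1*212878 = 19390 - 212878 = -193488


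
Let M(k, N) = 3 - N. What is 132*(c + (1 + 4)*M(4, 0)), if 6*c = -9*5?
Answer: 990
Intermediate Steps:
c = -15/2 (c = (-9*5)/6 = (⅙)*(-45) = -15/2 ≈ -7.5000)
132*(c + (1 + 4)*M(4, 0)) = 132*(-15/2 + (1 + 4)*(3 - 1*0)) = 132*(-15/2 + 5*(3 + 0)) = 132*(-15/2 + 5*3) = 132*(-15/2 + 15) = 132*(15/2) = 990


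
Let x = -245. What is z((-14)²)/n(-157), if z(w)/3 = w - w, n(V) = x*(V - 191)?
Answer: 0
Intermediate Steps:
n(V) = 46795 - 245*V (n(V) = -245*(V - 191) = -245*(-191 + V) = 46795 - 245*V)
z(w) = 0 (z(w) = 3*(w - w) = 3*0 = 0)
z((-14)²)/n(-157) = 0/(46795 - 245*(-157)) = 0/(46795 + 38465) = 0/85260 = 0*(1/85260) = 0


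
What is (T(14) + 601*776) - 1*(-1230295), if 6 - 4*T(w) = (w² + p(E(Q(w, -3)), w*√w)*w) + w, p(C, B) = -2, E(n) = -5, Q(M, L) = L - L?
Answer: 1696627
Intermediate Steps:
Q(M, L) = 0
T(w) = 3/2 - w²/4 + w/4 (T(w) = 3/2 - ((w² - 2*w) + w)/4 = 3/2 - (w² - w)/4 = 3/2 + (-w²/4 + w/4) = 3/2 - w²/4 + w/4)
(T(14) + 601*776) - 1*(-1230295) = ((3/2 - ¼*14² + (¼)*14) + 601*776) - 1*(-1230295) = ((3/2 - ¼*196 + 7/2) + 466376) + 1230295 = ((3/2 - 49 + 7/2) + 466376) + 1230295 = (-44 + 466376) + 1230295 = 466332 + 1230295 = 1696627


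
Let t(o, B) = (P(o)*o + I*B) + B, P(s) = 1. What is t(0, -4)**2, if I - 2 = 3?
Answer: 576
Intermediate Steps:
I = 5 (I = 2 + 3 = 5)
t(o, B) = o + 6*B (t(o, B) = (1*o + 5*B) + B = (o + 5*B) + B = o + 6*B)
t(0, -4)**2 = (0 + 6*(-4))**2 = (0 - 24)**2 = (-24)**2 = 576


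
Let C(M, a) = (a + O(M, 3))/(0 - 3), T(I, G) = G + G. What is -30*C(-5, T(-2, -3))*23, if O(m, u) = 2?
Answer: -920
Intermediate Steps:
T(I, G) = 2*G
C(M, a) = -2/3 - a/3 (C(M, a) = (a + 2)/(0 - 3) = (2 + a)/(-3) = (2 + a)*(-1/3) = -2/3 - a/3)
-30*C(-5, T(-2, -3))*23 = -30*(-2/3 - 2*(-3)/3)*23 = -30*(-2/3 - 1/3*(-6))*23 = -30*(-2/3 + 2)*23 = -30*4/3*23 = -40*23 = -920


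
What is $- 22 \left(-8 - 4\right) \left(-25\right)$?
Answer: $-6600$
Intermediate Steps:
$- 22 \left(-8 - 4\right) \left(-25\right) = \left(-22\right) \left(-12\right) \left(-25\right) = 264 \left(-25\right) = -6600$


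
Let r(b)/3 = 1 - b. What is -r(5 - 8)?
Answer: -12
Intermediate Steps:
r(b) = 3 - 3*b (r(b) = 3*(1 - b) = 3 - 3*b)
-r(5 - 8) = -(3 - 3*(5 - 8)) = -(3 - 3*(-3)) = -(3 + 9) = -1*12 = -12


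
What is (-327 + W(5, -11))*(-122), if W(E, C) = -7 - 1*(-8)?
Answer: 39772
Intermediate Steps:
W(E, C) = 1 (W(E, C) = -7 + 8 = 1)
(-327 + W(5, -11))*(-122) = (-327 + 1)*(-122) = -326*(-122) = 39772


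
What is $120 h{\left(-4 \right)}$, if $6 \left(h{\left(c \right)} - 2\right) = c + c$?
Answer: $80$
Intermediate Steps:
$h{\left(c \right)} = 2 + \frac{c}{3}$ ($h{\left(c \right)} = 2 + \frac{c + c}{6} = 2 + \frac{2 c}{6} = 2 + \frac{c}{3}$)
$120 h{\left(-4 \right)} = 120 \left(2 + \frac{1}{3} \left(-4\right)\right) = 120 \left(2 - \frac{4}{3}\right) = 120 \cdot \frac{2}{3} = 80$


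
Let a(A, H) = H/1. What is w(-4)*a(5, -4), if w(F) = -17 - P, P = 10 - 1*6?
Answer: 84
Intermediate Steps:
P = 4 (P = 10 - 6 = 4)
w(F) = -21 (w(F) = -17 - 1*4 = -17 - 4 = -21)
a(A, H) = H (a(A, H) = H*1 = H)
w(-4)*a(5, -4) = -21*(-4) = 84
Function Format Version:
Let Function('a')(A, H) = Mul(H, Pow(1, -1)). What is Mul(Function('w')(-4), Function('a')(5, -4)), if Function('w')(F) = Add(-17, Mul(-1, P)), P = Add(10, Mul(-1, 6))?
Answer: 84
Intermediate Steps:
P = 4 (P = Add(10, -6) = 4)
Function('w')(F) = -21 (Function('w')(F) = Add(-17, Mul(-1, 4)) = Add(-17, -4) = -21)
Function('a')(A, H) = H (Function('a')(A, H) = Mul(H, 1) = H)
Mul(Function('w')(-4), Function('a')(5, -4)) = Mul(-21, -4) = 84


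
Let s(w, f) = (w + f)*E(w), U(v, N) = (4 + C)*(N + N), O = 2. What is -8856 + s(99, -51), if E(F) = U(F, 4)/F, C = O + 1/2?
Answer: -291416/33 ≈ -8830.8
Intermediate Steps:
C = 5/2 (C = 2 + 1/2 = 2 + ½ = 5/2 ≈ 2.5000)
U(v, N) = 13*N (U(v, N) = (4 + 5/2)*(N + N) = 13*(2*N)/2 = 13*N)
E(F) = 52/F (E(F) = (13*4)/F = 52/F)
s(w, f) = 52*(f + w)/w (s(w, f) = (w + f)*(52/w) = (f + w)*(52/w) = 52*(f + w)/w)
-8856 + s(99, -51) = -8856 + (52 + 52*(-51)/99) = -8856 + (52 + 52*(-51)*(1/99)) = -8856 + (52 - 884/33) = -8856 + 832/33 = -291416/33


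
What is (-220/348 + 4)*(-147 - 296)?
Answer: -129799/87 ≈ -1491.9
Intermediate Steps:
(-220/348 + 4)*(-147 - 296) = (-220*1/348 + 4)*(-443) = (-55/87 + 4)*(-443) = (293/87)*(-443) = -129799/87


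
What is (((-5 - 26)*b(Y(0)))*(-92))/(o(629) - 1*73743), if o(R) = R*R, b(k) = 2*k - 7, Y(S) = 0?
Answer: -9982/160949 ≈ -0.062020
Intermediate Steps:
b(k) = -7 + 2*k
o(R) = R²
(((-5 - 26)*b(Y(0)))*(-92))/(o(629) - 1*73743) = (((-5 - 26)*(-7 + 2*0))*(-92))/(629² - 1*73743) = (-31*(-7 + 0)*(-92))/(395641 - 73743) = (-31*(-7)*(-92))/321898 = (217*(-92))*(1/321898) = -19964*1/321898 = -9982/160949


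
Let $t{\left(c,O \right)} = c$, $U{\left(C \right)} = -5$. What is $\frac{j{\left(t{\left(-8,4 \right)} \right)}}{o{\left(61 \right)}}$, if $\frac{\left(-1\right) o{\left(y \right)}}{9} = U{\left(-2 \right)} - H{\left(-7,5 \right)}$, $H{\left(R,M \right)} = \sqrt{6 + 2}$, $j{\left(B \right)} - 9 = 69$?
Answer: $\frac{130}{51} - \frac{52 \sqrt{2}}{51} \approx 1.1071$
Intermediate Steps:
$j{\left(B \right)} = 78$ ($j{\left(B \right)} = 9 + 69 = 78$)
$H{\left(R,M \right)} = 2 \sqrt{2}$ ($H{\left(R,M \right)} = \sqrt{8} = 2 \sqrt{2}$)
$o{\left(y \right)} = 45 + 18 \sqrt{2}$ ($o{\left(y \right)} = - 9 \left(-5 - 2 \sqrt{2}\right) = 45 + 18 \sqrt{2}$)
$\frac{j{\left(t{\left(-8,4 \right)} \right)}}{o{\left(61 \right)}} = \frac{78}{45 + 18 \sqrt{2}}$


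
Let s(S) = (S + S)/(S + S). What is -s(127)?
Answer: -1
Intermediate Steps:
s(S) = 1 (s(S) = (2*S)/((2*S)) = (2*S)*(1/(2*S)) = 1)
-s(127) = -1*1 = -1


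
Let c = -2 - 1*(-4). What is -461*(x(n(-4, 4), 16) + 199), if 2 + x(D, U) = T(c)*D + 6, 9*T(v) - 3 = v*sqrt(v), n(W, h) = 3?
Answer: -94044 - 922*sqrt(2)/3 ≈ -94479.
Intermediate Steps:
c = 2 (c = -2 + 4 = 2)
T(v) = 1/3 + v**(3/2)/9 (T(v) = 1/3 + (v*sqrt(v))/9 = 1/3 + v**(3/2)/9)
x(D, U) = 4 + D*(1/3 + 2*sqrt(2)/9) (x(D, U) = -2 + ((1/3 + 2**(3/2)/9)*D + 6) = -2 + ((1/3 + (2*sqrt(2))/9)*D + 6) = -2 + ((1/3 + 2*sqrt(2)/9)*D + 6) = -2 + (D*(1/3 + 2*sqrt(2)/9) + 6) = -2 + (6 + D*(1/3 + 2*sqrt(2)/9)) = 4 + D*(1/3 + 2*sqrt(2)/9))
-461*(x(n(-4, 4), 16) + 199) = -461*((4 + (1/9)*3*(3 + 2*sqrt(2))) + 199) = -461*((4 + (1 + 2*sqrt(2)/3)) + 199) = -461*((5 + 2*sqrt(2)/3) + 199) = -461*(204 + 2*sqrt(2)/3) = -94044 - 922*sqrt(2)/3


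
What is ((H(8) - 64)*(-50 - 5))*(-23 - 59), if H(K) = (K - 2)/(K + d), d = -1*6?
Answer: -275110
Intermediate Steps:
d = -6
H(K) = (-2 + K)/(-6 + K) (H(K) = (K - 2)/(K - 6) = (-2 + K)/(-6 + K))
((H(8) - 64)*(-50 - 5))*(-23 - 59) = (((-2 + 8)/(-6 + 8) - 64)*(-50 - 5))*(-23 - 59) = ((6/2 - 64)*(-55))*(-82) = (((1/2)*6 - 64)*(-55))*(-82) = ((3 - 64)*(-55))*(-82) = -61*(-55)*(-82) = 3355*(-82) = -275110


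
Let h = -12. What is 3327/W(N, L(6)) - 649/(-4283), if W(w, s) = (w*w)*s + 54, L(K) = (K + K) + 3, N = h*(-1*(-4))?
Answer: 12238009/49417254 ≈ 0.24765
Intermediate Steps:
N = -48 (N = -(-12)*(-4) = -12*4 = -48)
L(K) = 3 + 2*K (L(K) = 2*K + 3 = 3 + 2*K)
W(w, s) = 54 + s*w² (W(w, s) = w²*s + 54 = s*w² + 54 = 54 + s*w²)
3327/W(N, L(6)) - 649/(-4283) = 3327/(54 + (3 + 2*6)*(-48)²) - 649/(-4283) = 3327/(54 + (3 + 12)*2304) - 649*(-1/4283) = 3327/(54 + 15*2304) + 649/4283 = 3327/(54 + 34560) + 649/4283 = 3327/34614 + 649/4283 = 3327*(1/34614) + 649/4283 = 1109/11538 + 649/4283 = 12238009/49417254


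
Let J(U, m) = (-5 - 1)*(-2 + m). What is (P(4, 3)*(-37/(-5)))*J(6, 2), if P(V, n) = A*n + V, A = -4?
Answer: 0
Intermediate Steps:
J(U, m) = 12 - 6*m (J(U, m) = -6*(-2 + m) = 12 - 6*m)
P(V, n) = V - 4*n (P(V, n) = -4*n + V = V - 4*n)
(P(4, 3)*(-37/(-5)))*J(6, 2) = ((4 - 4*3)*(-37/(-5)))*(12 - 6*2) = ((4 - 12)*(-37*(-⅕)))*(12 - 12) = -8*37/5*0 = -296/5*0 = 0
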